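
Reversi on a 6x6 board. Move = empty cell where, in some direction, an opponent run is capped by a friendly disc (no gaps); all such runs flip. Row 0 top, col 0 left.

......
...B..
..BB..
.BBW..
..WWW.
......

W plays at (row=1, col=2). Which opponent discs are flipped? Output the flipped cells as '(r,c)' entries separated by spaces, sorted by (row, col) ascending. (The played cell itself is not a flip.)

Dir NW: first cell '.' (not opp) -> no flip
Dir N: first cell '.' (not opp) -> no flip
Dir NE: first cell '.' (not opp) -> no flip
Dir W: first cell '.' (not opp) -> no flip
Dir E: opp run (1,3), next='.' -> no flip
Dir SW: first cell '.' (not opp) -> no flip
Dir S: opp run (2,2) (3,2) capped by W -> flip
Dir SE: opp run (2,3), next='.' -> no flip

Answer: (2,2) (3,2)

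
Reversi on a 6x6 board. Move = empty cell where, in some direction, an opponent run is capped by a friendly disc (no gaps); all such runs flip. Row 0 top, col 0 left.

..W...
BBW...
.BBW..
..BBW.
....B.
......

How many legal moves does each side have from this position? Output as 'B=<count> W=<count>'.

-- B to move --
(0,1): no bracket -> illegal
(0,3): flips 1 -> legal
(1,3): flips 2 -> legal
(1,4): flips 1 -> legal
(2,4): flips 2 -> legal
(2,5): no bracket -> illegal
(3,5): flips 1 -> legal
(4,3): no bracket -> illegal
(4,5): no bracket -> illegal
B mobility = 5
-- W to move --
(0,0): no bracket -> illegal
(0,1): no bracket -> illegal
(1,3): no bracket -> illegal
(2,0): flips 3 -> legal
(2,4): no bracket -> illegal
(3,0): flips 1 -> legal
(3,1): flips 2 -> legal
(3,5): no bracket -> illegal
(4,1): flips 1 -> legal
(4,2): flips 2 -> legal
(4,3): flips 1 -> legal
(4,5): no bracket -> illegal
(5,3): no bracket -> illegal
(5,4): flips 1 -> legal
(5,5): no bracket -> illegal
W mobility = 7

Answer: B=5 W=7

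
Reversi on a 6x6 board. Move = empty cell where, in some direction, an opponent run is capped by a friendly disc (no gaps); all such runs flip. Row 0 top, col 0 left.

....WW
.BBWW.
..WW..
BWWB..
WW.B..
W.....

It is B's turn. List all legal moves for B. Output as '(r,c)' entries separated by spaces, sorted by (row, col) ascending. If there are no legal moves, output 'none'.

(0,2): no bracket -> illegal
(0,3): flips 2 -> legal
(1,5): flips 2 -> legal
(2,0): no bracket -> illegal
(2,1): flips 1 -> legal
(2,4): no bracket -> illegal
(2,5): no bracket -> illegal
(3,4): flips 1 -> legal
(4,2): flips 2 -> legal
(5,1): no bracket -> illegal
(5,2): flips 1 -> legal

Answer: (0,3) (1,5) (2,1) (3,4) (4,2) (5,2)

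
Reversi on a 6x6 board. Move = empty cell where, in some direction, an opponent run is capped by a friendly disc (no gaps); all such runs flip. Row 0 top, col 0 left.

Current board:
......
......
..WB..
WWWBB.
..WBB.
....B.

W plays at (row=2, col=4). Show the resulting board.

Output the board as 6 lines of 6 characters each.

Answer: ......
......
..WWW.
WWWWB.
..WBB.
....B.

Derivation:
Place W at (2,4); scan 8 dirs for brackets.
Dir NW: first cell '.' (not opp) -> no flip
Dir N: first cell '.' (not opp) -> no flip
Dir NE: first cell '.' (not opp) -> no flip
Dir W: opp run (2,3) capped by W -> flip
Dir E: first cell '.' (not opp) -> no flip
Dir SW: opp run (3,3) capped by W -> flip
Dir S: opp run (3,4) (4,4) (5,4), next=edge -> no flip
Dir SE: first cell '.' (not opp) -> no flip
All flips: (2,3) (3,3)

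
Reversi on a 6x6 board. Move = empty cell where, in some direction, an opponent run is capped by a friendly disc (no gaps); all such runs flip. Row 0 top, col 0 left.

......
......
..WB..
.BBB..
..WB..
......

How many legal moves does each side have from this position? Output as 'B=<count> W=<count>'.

-- B to move --
(1,1): flips 1 -> legal
(1,2): flips 1 -> legal
(1,3): flips 1 -> legal
(2,1): flips 1 -> legal
(4,1): flips 1 -> legal
(5,1): flips 1 -> legal
(5,2): flips 1 -> legal
(5,3): flips 1 -> legal
B mobility = 8
-- W to move --
(1,2): no bracket -> illegal
(1,3): no bracket -> illegal
(1,4): no bracket -> illegal
(2,0): flips 1 -> legal
(2,1): no bracket -> illegal
(2,4): flips 2 -> legal
(3,0): no bracket -> illegal
(3,4): no bracket -> illegal
(4,0): flips 1 -> legal
(4,1): no bracket -> illegal
(4,4): flips 2 -> legal
(5,2): no bracket -> illegal
(5,3): no bracket -> illegal
(5,4): no bracket -> illegal
W mobility = 4

Answer: B=8 W=4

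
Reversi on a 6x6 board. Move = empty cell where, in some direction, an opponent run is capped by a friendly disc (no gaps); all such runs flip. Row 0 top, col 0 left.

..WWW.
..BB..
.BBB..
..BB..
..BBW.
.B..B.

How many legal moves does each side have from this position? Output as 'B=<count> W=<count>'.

Answer: B=3 W=7

Derivation:
-- B to move --
(0,1): no bracket -> illegal
(0,5): no bracket -> illegal
(1,1): no bracket -> illegal
(1,4): no bracket -> illegal
(1,5): no bracket -> illegal
(3,4): flips 1 -> legal
(3,5): no bracket -> illegal
(4,5): flips 1 -> legal
(5,3): no bracket -> illegal
(5,5): flips 1 -> legal
B mobility = 3
-- W to move --
(0,1): no bracket -> illegal
(1,0): no bracket -> illegal
(1,1): flips 2 -> legal
(1,4): no bracket -> illegal
(2,0): no bracket -> illegal
(2,4): flips 1 -> legal
(3,0): flips 2 -> legal
(3,1): flips 2 -> legal
(3,4): no bracket -> illegal
(4,0): no bracket -> illegal
(4,1): flips 2 -> legal
(4,5): no bracket -> illegal
(5,0): no bracket -> illegal
(5,2): flips 4 -> legal
(5,3): flips 4 -> legal
(5,5): no bracket -> illegal
W mobility = 7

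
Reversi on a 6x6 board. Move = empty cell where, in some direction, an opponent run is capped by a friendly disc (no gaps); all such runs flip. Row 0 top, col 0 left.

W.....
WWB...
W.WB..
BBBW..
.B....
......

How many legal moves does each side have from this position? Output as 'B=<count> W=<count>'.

-- B to move --
(0,1): no bracket -> illegal
(0,2): no bracket -> illegal
(1,3): flips 1 -> legal
(2,1): flips 1 -> legal
(2,4): no bracket -> illegal
(3,4): flips 1 -> legal
(4,2): no bracket -> illegal
(4,3): flips 1 -> legal
(4,4): no bracket -> illegal
B mobility = 4
-- W to move --
(0,1): no bracket -> illegal
(0,2): flips 1 -> legal
(0,3): no bracket -> illegal
(1,3): flips 2 -> legal
(1,4): no bracket -> illegal
(2,1): no bracket -> illegal
(2,4): flips 1 -> legal
(3,4): no bracket -> illegal
(4,0): flips 2 -> legal
(4,2): flips 2 -> legal
(4,3): no bracket -> illegal
(5,0): no bracket -> illegal
(5,1): no bracket -> illegal
(5,2): no bracket -> illegal
W mobility = 5

Answer: B=4 W=5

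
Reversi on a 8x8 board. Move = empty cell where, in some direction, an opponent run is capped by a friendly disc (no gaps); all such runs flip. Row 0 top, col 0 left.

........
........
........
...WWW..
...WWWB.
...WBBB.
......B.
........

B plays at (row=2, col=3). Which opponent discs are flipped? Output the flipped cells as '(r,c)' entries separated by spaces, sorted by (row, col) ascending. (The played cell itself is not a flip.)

Dir NW: first cell '.' (not opp) -> no flip
Dir N: first cell '.' (not opp) -> no flip
Dir NE: first cell '.' (not opp) -> no flip
Dir W: first cell '.' (not opp) -> no flip
Dir E: first cell '.' (not opp) -> no flip
Dir SW: first cell '.' (not opp) -> no flip
Dir S: opp run (3,3) (4,3) (5,3), next='.' -> no flip
Dir SE: opp run (3,4) (4,5) capped by B -> flip

Answer: (3,4) (4,5)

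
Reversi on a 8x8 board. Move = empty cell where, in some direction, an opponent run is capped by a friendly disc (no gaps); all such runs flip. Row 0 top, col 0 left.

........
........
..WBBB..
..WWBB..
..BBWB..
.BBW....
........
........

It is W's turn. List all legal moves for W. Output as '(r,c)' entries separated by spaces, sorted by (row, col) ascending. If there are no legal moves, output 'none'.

Answer: (1,3) (1,4) (1,5) (2,6) (3,1) (3,6) (4,1) (4,6) (5,0) (5,4) (6,0) (6,2)

Derivation:
(1,2): no bracket -> illegal
(1,3): flips 1 -> legal
(1,4): flips 3 -> legal
(1,5): flips 1 -> legal
(1,6): no bracket -> illegal
(2,6): flips 4 -> legal
(3,1): flips 1 -> legal
(3,6): flips 2 -> legal
(4,0): no bracket -> illegal
(4,1): flips 2 -> legal
(4,6): flips 1 -> legal
(5,0): flips 2 -> legal
(5,4): flips 1 -> legal
(5,5): no bracket -> illegal
(5,6): no bracket -> illegal
(6,0): flips 2 -> legal
(6,1): no bracket -> illegal
(6,2): flips 2 -> legal
(6,3): no bracket -> illegal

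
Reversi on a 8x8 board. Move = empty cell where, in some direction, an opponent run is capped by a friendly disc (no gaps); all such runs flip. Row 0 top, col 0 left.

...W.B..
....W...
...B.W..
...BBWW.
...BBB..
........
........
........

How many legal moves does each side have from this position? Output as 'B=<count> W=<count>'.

Answer: B=5 W=5

Derivation:
-- B to move --
(0,2): no bracket -> illegal
(0,4): no bracket -> illegal
(1,2): no bracket -> illegal
(1,3): no bracket -> illegal
(1,5): flips 2 -> legal
(1,6): flips 1 -> legal
(2,4): no bracket -> illegal
(2,6): flips 1 -> legal
(2,7): flips 1 -> legal
(3,7): flips 2 -> legal
(4,6): no bracket -> illegal
(4,7): no bracket -> illegal
B mobility = 5
-- W to move --
(0,4): no bracket -> illegal
(0,6): no bracket -> illegal
(1,2): no bracket -> illegal
(1,3): no bracket -> illegal
(1,5): no bracket -> illegal
(1,6): no bracket -> illegal
(2,2): no bracket -> illegal
(2,4): no bracket -> illegal
(3,2): flips 3 -> legal
(4,2): no bracket -> illegal
(4,6): no bracket -> illegal
(5,2): flips 2 -> legal
(5,3): flips 1 -> legal
(5,4): flips 1 -> legal
(5,5): flips 1 -> legal
(5,6): no bracket -> illegal
W mobility = 5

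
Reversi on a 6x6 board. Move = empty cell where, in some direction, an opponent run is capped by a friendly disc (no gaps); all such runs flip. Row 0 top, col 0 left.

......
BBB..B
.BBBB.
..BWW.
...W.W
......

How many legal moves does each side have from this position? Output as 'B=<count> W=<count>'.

Answer: B=5 W=5

Derivation:
-- B to move --
(2,5): no bracket -> illegal
(3,5): flips 2 -> legal
(4,2): flips 1 -> legal
(4,4): flips 2 -> legal
(5,2): no bracket -> illegal
(5,3): flips 2 -> legal
(5,4): flips 1 -> legal
(5,5): no bracket -> illegal
B mobility = 5
-- W to move --
(0,0): flips 2 -> legal
(0,1): flips 2 -> legal
(0,2): no bracket -> illegal
(0,3): no bracket -> illegal
(0,4): no bracket -> illegal
(0,5): no bracket -> illegal
(1,3): flips 1 -> legal
(1,4): flips 1 -> legal
(2,0): no bracket -> illegal
(2,5): no bracket -> illegal
(3,0): no bracket -> illegal
(3,1): flips 1 -> legal
(3,5): no bracket -> illegal
(4,1): no bracket -> illegal
(4,2): no bracket -> illegal
W mobility = 5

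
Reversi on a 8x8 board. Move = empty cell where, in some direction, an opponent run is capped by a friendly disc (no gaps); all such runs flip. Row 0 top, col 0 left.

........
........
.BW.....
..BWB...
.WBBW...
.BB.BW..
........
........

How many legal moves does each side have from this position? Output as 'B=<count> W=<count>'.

-- B to move --
(1,1): no bracket -> illegal
(1,2): flips 1 -> legal
(1,3): no bracket -> illegal
(2,3): flips 2 -> legal
(2,4): flips 1 -> legal
(3,0): flips 1 -> legal
(3,1): flips 1 -> legal
(3,5): no bracket -> illegal
(4,0): flips 1 -> legal
(4,5): flips 1 -> legal
(4,6): no bracket -> illegal
(5,0): flips 1 -> legal
(5,3): no bracket -> illegal
(5,6): flips 1 -> legal
(6,4): no bracket -> illegal
(6,5): no bracket -> illegal
(6,6): no bracket -> illegal
B mobility = 9
-- W to move --
(1,0): no bracket -> illegal
(1,1): no bracket -> illegal
(1,2): no bracket -> illegal
(2,0): flips 1 -> legal
(2,3): flips 1 -> legal
(2,4): flips 1 -> legal
(2,5): no bracket -> illegal
(3,0): no bracket -> illegal
(3,1): flips 1 -> legal
(3,5): flips 1 -> legal
(4,0): no bracket -> illegal
(4,5): no bracket -> illegal
(5,0): no bracket -> illegal
(5,3): flips 2 -> legal
(6,0): flips 2 -> legal
(6,1): flips 1 -> legal
(6,2): flips 3 -> legal
(6,3): flips 1 -> legal
(6,4): flips 1 -> legal
(6,5): no bracket -> illegal
W mobility = 11

Answer: B=9 W=11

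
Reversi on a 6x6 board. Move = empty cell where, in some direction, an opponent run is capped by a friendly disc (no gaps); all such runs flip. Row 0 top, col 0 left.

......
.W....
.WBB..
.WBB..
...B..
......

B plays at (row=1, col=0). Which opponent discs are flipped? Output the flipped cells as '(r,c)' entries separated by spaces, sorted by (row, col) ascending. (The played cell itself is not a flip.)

Dir NW: edge -> no flip
Dir N: first cell '.' (not opp) -> no flip
Dir NE: first cell '.' (not opp) -> no flip
Dir W: edge -> no flip
Dir E: opp run (1,1), next='.' -> no flip
Dir SW: edge -> no flip
Dir S: first cell '.' (not opp) -> no flip
Dir SE: opp run (2,1) capped by B -> flip

Answer: (2,1)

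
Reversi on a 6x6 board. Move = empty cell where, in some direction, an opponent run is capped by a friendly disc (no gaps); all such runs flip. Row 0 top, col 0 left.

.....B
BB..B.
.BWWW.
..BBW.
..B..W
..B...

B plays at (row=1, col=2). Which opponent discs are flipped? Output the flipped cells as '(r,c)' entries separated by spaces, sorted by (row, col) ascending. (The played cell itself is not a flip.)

Dir NW: first cell '.' (not opp) -> no flip
Dir N: first cell '.' (not opp) -> no flip
Dir NE: first cell '.' (not opp) -> no flip
Dir W: first cell 'B' (not opp) -> no flip
Dir E: first cell '.' (not opp) -> no flip
Dir SW: first cell 'B' (not opp) -> no flip
Dir S: opp run (2,2) capped by B -> flip
Dir SE: opp run (2,3) (3,4) (4,5), next=edge -> no flip

Answer: (2,2)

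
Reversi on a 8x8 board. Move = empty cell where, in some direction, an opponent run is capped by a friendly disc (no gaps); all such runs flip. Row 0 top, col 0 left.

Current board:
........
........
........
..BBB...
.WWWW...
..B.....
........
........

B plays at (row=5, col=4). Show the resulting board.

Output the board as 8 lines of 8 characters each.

Place B at (5,4); scan 8 dirs for brackets.
Dir NW: opp run (4,3) capped by B -> flip
Dir N: opp run (4,4) capped by B -> flip
Dir NE: first cell '.' (not opp) -> no flip
Dir W: first cell '.' (not opp) -> no flip
Dir E: first cell '.' (not opp) -> no flip
Dir SW: first cell '.' (not opp) -> no flip
Dir S: first cell '.' (not opp) -> no flip
Dir SE: first cell '.' (not opp) -> no flip
All flips: (4,3) (4,4)

Answer: ........
........
........
..BBB...
.WWBB...
..B.B...
........
........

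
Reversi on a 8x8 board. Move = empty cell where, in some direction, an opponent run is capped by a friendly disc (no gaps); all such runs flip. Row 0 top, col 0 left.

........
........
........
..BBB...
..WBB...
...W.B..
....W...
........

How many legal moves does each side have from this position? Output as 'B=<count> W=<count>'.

Answer: B=6 W=6

Derivation:
-- B to move --
(3,1): no bracket -> illegal
(4,1): flips 1 -> legal
(5,1): flips 1 -> legal
(5,2): flips 1 -> legal
(5,4): no bracket -> illegal
(6,2): flips 1 -> legal
(6,3): flips 1 -> legal
(6,5): no bracket -> illegal
(7,3): flips 1 -> legal
(7,4): no bracket -> illegal
(7,5): no bracket -> illegal
B mobility = 6
-- W to move --
(2,1): no bracket -> illegal
(2,2): flips 1 -> legal
(2,3): flips 2 -> legal
(2,4): flips 1 -> legal
(2,5): no bracket -> illegal
(3,1): no bracket -> illegal
(3,5): flips 1 -> legal
(4,1): no bracket -> illegal
(4,5): flips 2 -> legal
(4,6): flips 1 -> legal
(5,2): no bracket -> illegal
(5,4): no bracket -> illegal
(5,6): no bracket -> illegal
(6,5): no bracket -> illegal
(6,6): no bracket -> illegal
W mobility = 6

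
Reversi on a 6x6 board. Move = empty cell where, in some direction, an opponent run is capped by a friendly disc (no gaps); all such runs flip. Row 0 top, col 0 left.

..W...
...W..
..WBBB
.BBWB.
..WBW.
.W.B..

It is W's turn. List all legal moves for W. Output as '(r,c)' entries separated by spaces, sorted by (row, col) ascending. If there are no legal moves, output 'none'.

Answer: (1,4) (1,5) (2,0) (3,0) (3,5) (4,0)

Derivation:
(1,2): no bracket -> illegal
(1,4): flips 2 -> legal
(1,5): flips 1 -> legal
(2,0): flips 1 -> legal
(2,1): no bracket -> illegal
(3,0): flips 2 -> legal
(3,5): flips 2 -> legal
(4,0): flips 1 -> legal
(4,1): no bracket -> illegal
(4,5): no bracket -> illegal
(5,2): no bracket -> illegal
(5,4): no bracket -> illegal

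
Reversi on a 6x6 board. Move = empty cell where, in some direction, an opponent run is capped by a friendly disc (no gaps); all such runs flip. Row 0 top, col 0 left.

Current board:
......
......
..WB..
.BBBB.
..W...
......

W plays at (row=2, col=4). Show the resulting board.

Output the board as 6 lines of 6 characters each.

Place W at (2,4); scan 8 dirs for brackets.
Dir NW: first cell '.' (not opp) -> no flip
Dir N: first cell '.' (not opp) -> no flip
Dir NE: first cell '.' (not opp) -> no flip
Dir W: opp run (2,3) capped by W -> flip
Dir E: first cell '.' (not opp) -> no flip
Dir SW: opp run (3,3) capped by W -> flip
Dir S: opp run (3,4), next='.' -> no flip
Dir SE: first cell '.' (not opp) -> no flip
All flips: (2,3) (3,3)

Answer: ......
......
..WWW.
.BBWB.
..W...
......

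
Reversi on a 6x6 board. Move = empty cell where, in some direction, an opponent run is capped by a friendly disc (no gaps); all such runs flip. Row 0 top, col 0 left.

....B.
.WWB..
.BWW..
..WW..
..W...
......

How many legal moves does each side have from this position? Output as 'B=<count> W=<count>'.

-- B to move --
(0,0): no bracket -> illegal
(0,1): flips 1 -> legal
(0,2): no bracket -> illegal
(0,3): flips 1 -> legal
(1,0): flips 2 -> legal
(1,4): no bracket -> illegal
(2,0): no bracket -> illegal
(2,4): flips 2 -> legal
(3,1): flips 1 -> legal
(3,4): no bracket -> illegal
(4,1): no bracket -> illegal
(4,3): flips 3 -> legal
(4,4): no bracket -> illegal
(5,1): no bracket -> illegal
(5,2): no bracket -> illegal
(5,3): no bracket -> illegal
B mobility = 6
-- W to move --
(0,2): no bracket -> illegal
(0,3): flips 1 -> legal
(0,5): no bracket -> illegal
(1,0): flips 1 -> legal
(1,4): flips 1 -> legal
(1,5): no bracket -> illegal
(2,0): flips 1 -> legal
(2,4): no bracket -> illegal
(3,0): flips 1 -> legal
(3,1): flips 1 -> legal
W mobility = 6

Answer: B=6 W=6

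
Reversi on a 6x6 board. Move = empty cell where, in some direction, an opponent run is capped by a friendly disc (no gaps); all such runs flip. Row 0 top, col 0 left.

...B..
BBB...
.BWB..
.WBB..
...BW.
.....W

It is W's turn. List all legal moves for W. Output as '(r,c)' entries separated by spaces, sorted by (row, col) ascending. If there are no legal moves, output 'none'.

(0,0): flips 1 -> legal
(0,1): flips 2 -> legal
(0,2): flips 1 -> legal
(0,4): no bracket -> illegal
(1,3): no bracket -> illegal
(1,4): no bracket -> illegal
(2,0): flips 1 -> legal
(2,4): flips 1 -> legal
(3,0): no bracket -> illegal
(3,4): flips 2 -> legal
(4,1): no bracket -> illegal
(4,2): flips 2 -> legal
(5,2): no bracket -> illegal
(5,3): no bracket -> illegal
(5,4): no bracket -> illegal

Answer: (0,0) (0,1) (0,2) (2,0) (2,4) (3,4) (4,2)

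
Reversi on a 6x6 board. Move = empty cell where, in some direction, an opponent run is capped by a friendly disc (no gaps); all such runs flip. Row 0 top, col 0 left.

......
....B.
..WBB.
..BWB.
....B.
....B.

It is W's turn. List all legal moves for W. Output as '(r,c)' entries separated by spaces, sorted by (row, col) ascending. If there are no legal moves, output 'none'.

Answer: (1,3) (1,5) (2,5) (3,1) (3,5) (4,2) (5,5)

Derivation:
(0,3): no bracket -> illegal
(0,4): no bracket -> illegal
(0,5): no bracket -> illegal
(1,2): no bracket -> illegal
(1,3): flips 1 -> legal
(1,5): flips 1 -> legal
(2,1): no bracket -> illegal
(2,5): flips 2 -> legal
(3,1): flips 1 -> legal
(3,5): flips 1 -> legal
(4,1): no bracket -> illegal
(4,2): flips 1 -> legal
(4,3): no bracket -> illegal
(4,5): no bracket -> illegal
(5,3): no bracket -> illegal
(5,5): flips 1 -> legal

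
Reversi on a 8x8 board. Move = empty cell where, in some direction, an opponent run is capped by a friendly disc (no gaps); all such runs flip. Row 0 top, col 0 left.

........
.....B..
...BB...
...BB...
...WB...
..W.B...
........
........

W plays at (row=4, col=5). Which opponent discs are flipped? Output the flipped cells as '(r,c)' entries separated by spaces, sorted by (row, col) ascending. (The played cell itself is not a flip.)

Dir NW: opp run (3,4) (2,3), next='.' -> no flip
Dir N: first cell '.' (not opp) -> no flip
Dir NE: first cell '.' (not opp) -> no flip
Dir W: opp run (4,4) capped by W -> flip
Dir E: first cell '.' (not opp) -> no flip
Dir SW: opp run (5,4), next='.' -> no flip
Dir S: first cell '.' (not opp) -> no flip
Dir SE: first cell '.' (not opp) -> no flip

Answer: (4,4)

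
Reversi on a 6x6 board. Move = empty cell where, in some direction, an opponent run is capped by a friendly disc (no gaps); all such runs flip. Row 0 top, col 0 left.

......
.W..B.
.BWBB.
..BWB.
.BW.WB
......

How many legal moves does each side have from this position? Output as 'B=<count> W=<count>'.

Answer: B=6 W=8

Derivation:
-- B to move --
(0,0): no bracket -> illegal
(0,1): flips 1 -> legal
(0,2): no bracket -> illegal
(1,0): no bracket -> illegal
(1,2): flips 1 -> legal
(1,3): no bracket -> illegal
(2,0): no bracket -> illegal
(3,1): no bracket -> illegal
(3,5): no bracket -> illegal
(4,3): flips 3 -> legal
(5,1): flips 2 -> legal
(5,2): flips 1 -> legal
(5,3): no bracket -> illegal
(5,4): flips 1 -> legal
(5,5): no bracket -> illegal
B mobility = 6
-- W to move --
(0,3): no bracket -> illegal
(0,4): flips 3 -> legal
(0,5): no bracket -> illegal
(1,0): no bracket -> illegal
(1,2): no bracket -> illegal
(1,3): flips 1 -> legal
(1,5): flips 1 -> legal
(2,0): flips 1 -> legal
(2,5): flips 2 -> legal
(3,0): no bracket -> illegal
(3,1): flips 2 -> legal
(3,5): flips 1 -> legal
(4,0): flips 1 -> legal
(4,3): no bracket -> illegal
(5,0): no bracket -> illegal
(5,1): no bracket -> illegal
(5,2): no bracket -> illegal
(5,4): no bracket -> illegal
(5,5): no bracket -> illegal
W mobility = 8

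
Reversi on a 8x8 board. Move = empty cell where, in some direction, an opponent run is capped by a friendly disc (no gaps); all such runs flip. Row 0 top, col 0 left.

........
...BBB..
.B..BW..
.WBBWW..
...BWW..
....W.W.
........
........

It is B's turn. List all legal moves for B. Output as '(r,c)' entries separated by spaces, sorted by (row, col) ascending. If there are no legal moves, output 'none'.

(1,6): flips 2 -> legal
(2,0): no bracket -> illegal
(2,2): no bracket -> illegal
(2,3): no bracket -> illegal
(2,6): flips 1 -> legal
(3,0): flips 1 -> legal
(3,6): flips 3 -> legal
(4,0): no bracket -> illegal
(4,1): flips 1 -> legal
(4,2): no bracket -> illegal
(4,6): flips 3 -> legal
(4,7): no bracket -> illegal
(5,3): no bracket -> illegal
(5,5): flips 4 -> legal
(5,7): no bracket -> illegal
(6,3): no bracket -> illegal
(6,4): flips 3 -> legal
(6,5): flips 1 -> legal
(6,6): no bracket -> illegal
(6,7): no bracket -> illegal

Answer: (1,6) (2,6) (3,0) (3,6) (4,1) (4,6) (5,5) (6,4) (6,5)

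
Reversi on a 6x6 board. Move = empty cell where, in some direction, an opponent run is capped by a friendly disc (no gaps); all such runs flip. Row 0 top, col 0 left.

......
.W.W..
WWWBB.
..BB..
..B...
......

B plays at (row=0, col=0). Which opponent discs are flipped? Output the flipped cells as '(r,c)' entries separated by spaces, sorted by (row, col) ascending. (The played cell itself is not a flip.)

Dir NW: edge -> no flip
Dir N: edge -> no flip
Dir NE: edge -> no flip
Dir W: edge -> no flip
Dir E: first cell '.' (not opp) -> no flip
Dir SW: edge -> no flip
Dir S: first cell '.' (not opp) -> no flip
Dir SE: opp run (1,1) (2,2) capped by B -> flip

Answer: (1,1) (2,2)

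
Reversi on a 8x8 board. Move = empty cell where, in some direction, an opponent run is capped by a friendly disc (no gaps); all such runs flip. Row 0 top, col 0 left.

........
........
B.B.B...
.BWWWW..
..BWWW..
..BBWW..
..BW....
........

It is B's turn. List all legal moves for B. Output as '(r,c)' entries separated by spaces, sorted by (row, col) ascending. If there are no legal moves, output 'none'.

(2,1): no bracket -> illegal
(2,3): flips 2 -> legal
(2,5): flips 2 -> legal
(2,6): flips 2 -> legal
(3,6): flips 4 -> legal
(4,1): no bracket -> illegal
(4,6): flips 4 -> legal
(5,6): flips 2 -> legal
(6,4): flips 4 -> legal
(6,5): no bracket -> illegal
(6,6): flips 3 -> legal
(7,2): no bracket -> illegal
(7,3): flips 1 -> legal
(7,4): flips 1 -> legal

Answer: (2,3) (2,5) (2,6) (3,6) (4,6) (5,6) (6,4) (6,6) (7,3) (7,4)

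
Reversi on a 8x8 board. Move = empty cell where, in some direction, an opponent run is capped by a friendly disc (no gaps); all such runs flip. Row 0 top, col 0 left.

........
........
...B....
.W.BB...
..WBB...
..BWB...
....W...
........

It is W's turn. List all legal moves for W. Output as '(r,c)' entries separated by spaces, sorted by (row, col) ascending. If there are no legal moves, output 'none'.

(1,2): no bracket -> illegal
(1,3): flips 3 -> legal
(1,4): no bracket -> illegal
(2,2): no bracket -> illegal
(2,4): flips 4 -> legal
(2,5): no bracket -> illegal
(3,2): no bracket -> illegal
(3,5): flips 1 -> legal
(4,1): no bracket -> illegal
(4,5): flips 2 -> legal
(5,1): flips 1 -> legal
(5,5): flips 1 -> legal
(6,1): no bracket -> illegal
(6,2): flips 1 -> legal
(6,3): no bracket -> illegal
(6,5): no bracket -> illegal

Answer: (1,3) (2,4) (3,5) (4,5) (5,1) (5,5) (6,2)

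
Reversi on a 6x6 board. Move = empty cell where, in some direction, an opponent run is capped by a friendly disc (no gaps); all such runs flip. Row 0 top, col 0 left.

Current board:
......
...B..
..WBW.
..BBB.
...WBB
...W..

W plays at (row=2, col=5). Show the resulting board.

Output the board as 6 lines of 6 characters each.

Place W at (2,5); scan 8 dirs for brackets.
Dir NW: first cell '.' (not opp) -> no flip
Dir N: first cell '.' (not opp) -> no flip
Dir NE: edge -> no flip
Dir W: first cell 'W' (not opp) -> no flip
Dir E: edge -> no flip
Dir SW: opp run (3,4) capped by W -> flip
Dir S: first cell '.' (not opp) -> no flip
Dir SE: edge -> no flip
All flips: (3,4)

Answer: ......
...B..
..WBWW
..BBW.
...WBB
...W..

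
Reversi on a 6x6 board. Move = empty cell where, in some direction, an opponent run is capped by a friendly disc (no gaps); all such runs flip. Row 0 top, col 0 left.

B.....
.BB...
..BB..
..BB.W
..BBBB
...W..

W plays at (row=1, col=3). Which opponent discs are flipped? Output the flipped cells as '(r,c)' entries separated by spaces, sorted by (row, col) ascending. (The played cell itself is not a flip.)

Answer: (2,3) (3,3) (4,3)

Derivation:
Dir NW: first cell '.' (not opp) -> no flip
Dir N: first cell '.' (not opp) -> no flip
Dir NE: first cell '.' (not opp) -> no flip
Dir W: opp run (1,2) (1,1), next='.' -> no flip
Dir E: first cell '.' (not opp) -> no flip
Dir SW: opp run (2,2), next='.' -> no flip
Dir S: opp run (2,3) (3,3) (4,3) capped by W -> flip
Dir SE: first cell '.' (not opp) -> no flip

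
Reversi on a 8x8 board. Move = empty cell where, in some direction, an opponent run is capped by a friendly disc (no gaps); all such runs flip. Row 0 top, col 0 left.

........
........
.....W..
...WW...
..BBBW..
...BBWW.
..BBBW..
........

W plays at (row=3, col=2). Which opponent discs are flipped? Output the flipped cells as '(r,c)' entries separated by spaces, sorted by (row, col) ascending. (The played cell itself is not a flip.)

Answer: (4,3) (5,4)

Derivation:
Dir NW: first cell '.' (not opp) -> no flip
Dir N: first cell '.' (not opp) -> no flip
Dir NE: first cell '.' (not opp) -> no flip
Dir W: first cell '.' (not opp) -> no flip
Dir E: first cell 'W' (not opp) -> no flip
Dir SW: first cell '.' (not opp) -> no flip
Dir S: opp run (4,2), next='.' -> no flip
Dir SE: opp run (4,3) (5,4) capped by W -> flip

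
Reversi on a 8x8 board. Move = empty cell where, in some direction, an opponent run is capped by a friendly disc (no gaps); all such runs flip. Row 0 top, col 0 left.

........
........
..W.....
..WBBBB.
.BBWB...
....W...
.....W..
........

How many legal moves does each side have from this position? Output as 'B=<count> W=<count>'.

Answer: B=7 W=9

Derivation:
-- B to move --
(1,1): flips 1 -> legal
(1,2): flips 2 -> legal
(1,3): no bracket -> illegal
(2,1): no bracket -> illegal
(2,3): flips 1 -> legal
(3,1): flips 1 -> legal
(4,5): no bracket -> illegal
(5,2): flips 1 -> legal
(5,3): flips 1 -> legal
(5,5): no bracket -> illegal
(5,6): no bracket -> illegal
(6,3): no bracket -> illegal
(6,4): flips 1 -> legal
(6,6): no bracket -> illegal
(7,4): no bracket -> illegal
(7,5): no bracket -> illegal
(7,6): no bracket -> illegal
B mobility = 7
-- W to move --
(2,3): flips 1 -> legal
(2,4): flips 2 -> legal
(2,5): flips 1 -> legal
(2,6): no bracket -> illegal
(2,7): no bracket -> illegal
(3,0): no bracket -> illegal
(3,1): no bracket -> illegal
(3,7): flips 4 -> legal
(4,0): flips 2 -> legal
(4,5): flips 1 -> legal
(4,6): no bracket -> illegal
(4,7): no bracket -> illegal
(5,0): flips 1 -> legal
(5,1): no bracket -> illegal
(5,2): flips 1 -> legal
(5,3): no bracket -> illegal
(5,5): flips 2 -> legal
W mobility = 9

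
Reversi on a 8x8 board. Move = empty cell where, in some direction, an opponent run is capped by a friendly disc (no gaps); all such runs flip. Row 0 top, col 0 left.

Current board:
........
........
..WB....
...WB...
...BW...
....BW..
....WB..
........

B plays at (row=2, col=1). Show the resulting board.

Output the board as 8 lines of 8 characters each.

Place B at (2,1); scan 8 dirs for brackets.
Dir NW: first cell '.' (not opp) -> no flip
Dir N: first cell '.' (not opp) -> no flip
Dir NE: first cell '.' (not opp) -> no flip
Dir W: first cell '.' (not opp) -> no flip
Dir E: opp run (2,2) capped by B -> flip
Dir SW: first cell '.' (not opp) -> no flip
Dir S: first cell '.' (not opp) -> no flip
Dir SE: first cell '.' (not opp) -> no flip
All flips: (2,2)

Answer: ........
........
.BBB....
...WB...
...BW...
....BW..
....WB..
........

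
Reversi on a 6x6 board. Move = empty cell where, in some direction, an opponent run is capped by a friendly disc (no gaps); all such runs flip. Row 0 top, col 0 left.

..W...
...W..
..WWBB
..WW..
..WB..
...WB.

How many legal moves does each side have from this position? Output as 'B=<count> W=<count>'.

-- B to move --
(0,1): no bracket -> illegal
(0,3): flips 3 -> legal
(0,4): no bracket -> illegal
(1,1): no bracket -> illegal
(1,2): no bracket -> illegal
(1,4): no bracket -> illegal
(2,1): flips 3 -> legal
(3,1): no bracket -> illegal
(3,4): no bracket -> illegal
(4,1): flips 1 -> legal
(4,4): no bracket -> illegal
(5,1): flips 2 -> legal
(5,2): flips 1 -> legal
B mobility = 5
-- W to move --
(1,4): no bracket -> illegal
(1,5): flips 1 -> legal
(3,4): no bracket -> illegal
(3,5): flips 1 -> legal
(4,4): flips 1 -> legal
(4,5): no bracket -> illegal
(5,2): no bracket -> illegal
(5,5): flips 1 -> legal
W mobility = 4

Answer: B=5 W=4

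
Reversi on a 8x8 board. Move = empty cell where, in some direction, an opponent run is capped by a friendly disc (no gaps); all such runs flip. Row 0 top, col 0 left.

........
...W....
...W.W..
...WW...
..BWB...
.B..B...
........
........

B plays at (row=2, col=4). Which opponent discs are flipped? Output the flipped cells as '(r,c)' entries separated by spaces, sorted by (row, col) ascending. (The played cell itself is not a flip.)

Dir NW: opp run (1,3), next='.' -> no flip
Dir N: first cell '.' (not opp) -> no flip
Dir NE: first cell '.' (not opp) -> no flip
Dir W: opp run (2,3), next='.' -> no flip
Dir E: opp run (2,5), next='.' -> no flip
Dir SW: opp run (3,3) capped by B -> flip
Dir S: opp run (3,4) capped by B -> flip
Dir SE: first cell '.' (not opp) -> no flip

Answer: (3,3) (3,4)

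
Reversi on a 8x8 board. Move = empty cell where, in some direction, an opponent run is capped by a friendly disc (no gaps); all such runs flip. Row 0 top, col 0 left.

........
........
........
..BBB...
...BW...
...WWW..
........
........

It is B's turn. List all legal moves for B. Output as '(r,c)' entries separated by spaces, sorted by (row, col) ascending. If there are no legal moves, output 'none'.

(3,5): no bracket -> illegal
(4,2): no bracket -> illegal
(4,5): flips 1 -> legal
(4,6): no bracket -> illegal
(5,2): no bracket -> illegal
(5,6): no bracket -> illegal
(6,2): no bracket -> illegal
(6,3): flips 1 -> legal
(6,4): flips 2 -> legal
(6,5): flips 1 -> legal
(6,6): flips 2 -> legal

Answer: (4,5) (6,3) (6,4) (6,5) (6,6)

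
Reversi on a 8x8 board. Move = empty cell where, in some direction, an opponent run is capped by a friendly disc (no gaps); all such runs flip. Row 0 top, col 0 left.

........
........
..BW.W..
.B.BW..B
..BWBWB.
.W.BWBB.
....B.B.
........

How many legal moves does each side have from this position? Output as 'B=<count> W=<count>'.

-- B to move --
(1,2): flips 3 -> legal
(1,3): flips 1 -> legal
(1,4): no bracket -> illegal
(1,5): no bracket -> illegal
(1,6): no bracket -> illegal
(2,4): flips 2 -> legal
(2,6): no bracket -> illegal
(3,2): no bracket -> illegal
(3,5): flips 2 -> legal
(3,6): no bracket -> illegal
(4,0): no bracket -> illegal
(4,1): no bracket -> illegal
(5,0): no bracket -> illegal
(5,2): no bracket -> illegal
(6,0): flips 1 -> legal
(6,1): no bracket -> illegal
(6,2): no bracket -> illegal
(6,3): no bracket -> illegal
(6,5): no bracket -> illegal
B mobility = 5
-- W to move --
(1,1): no bracket -> illegal
(1,2): no bracket -> illegal
(1,3): no bracket -> illegal
(2,0): no bracket -> illegal
(2,1): flips 1 -> legal
(2,4): flips 2 -> legal
(2,6): no bracket -> illegal
(2,7): no bracket -> illegal
(3,0): no bracket -> illegal
(3,2): flips 1 -> legal
(3,5): no bracket -> illegal
(3,6): no bracket -> illegal
(4,0): no bracket -> illegal
(4,1): flips 1 -> legal
(4,7): flips 1 -> legal
(5,2): flips 1 -> legal
(5,7): flips 2 -> legal
(6,2): no bracket -> illegal
(6,3): flips 1 -> legal
(6,5): flips 1 -> legal
(6,7): flips 1 -> legal
(7,3): no bracket -> illegal
(7,4): flips 1 -> legal
(7,5): no bracket -> illegal
(7,6): no bracket -> illegal
(7,7): no bracket -> illegal
W mobility = 11

Answer: B=5 W=11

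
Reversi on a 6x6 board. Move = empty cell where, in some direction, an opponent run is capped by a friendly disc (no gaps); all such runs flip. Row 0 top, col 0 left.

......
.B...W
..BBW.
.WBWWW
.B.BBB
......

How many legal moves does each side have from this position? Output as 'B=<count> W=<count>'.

-- B to move --
(0,4): no bracket -> illegal
(0,5): no bracket -> illegal
(1,3): no bracket -> illegal
(1,4): flips 2 -> legal
(2,0): no bracket -> illegal
(2,1): flips 1 -> legal
(2,5): flips 3 -> legal
(3,0): flips 1 -> legal
(4,0): flips 1 -> legal
(4,2): no bracket -> illegal
B mobility = 5
-- W to move --
(0,0): flips 2 -> legal
(0,1): no bracket -> illegal
(0,2): no bracket -> illegal
(1,0): no bracket -> illegal
(1,2): flips 1 -> legal
(1,3): flips 2 -> legal
(1,4): no bracket -> illegal
(2,0): no bracket -> illegal
(2,1): flips 2 -> legal
(3,0): no bracket -> illegal
(4,0): no bracket -> illegal
(4,2): no bracket -> illegal
(5,0): no bracket -> illegal
(5,1): flips 1 -> legal
(5,2): flips 1 -> legal
(5,3): flips 2 -> legal
(5,4): flips 1 -> legal
(5,5): flips 2 -> legal
W mobility = 9

Answer: B=5 W=9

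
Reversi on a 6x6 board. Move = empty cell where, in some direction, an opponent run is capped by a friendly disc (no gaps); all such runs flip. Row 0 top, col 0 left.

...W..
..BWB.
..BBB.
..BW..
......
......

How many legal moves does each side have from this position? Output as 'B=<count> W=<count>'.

Answer: B=6 W=6

Derivation:
-- B to move --
(0,2): flips 1 -> legal
(0,4): flips 1 -> legal
(3,4): flips 1 -> legal
(4,2): flips 1 -> legal
(4,3): flips 1 -> legal
(4,4): flips 1 -> legal
B mobility = 6
-- W to move --
(0,1): no bracket -> illegal
(0,2): no bracket -> illegal
(0,4): no bracket -> illegal
(0,5): no bracket -> illegal
(1,1): flips 2 -> legal
(1,5): flips 2 -> legal
(2,1): flips 1 -> legal
(2,5): flips 1 -> legal
(3,1): flips 2 -> legal
(3,4): no bracket -> illegal
(3,5): flips 1 -> legal
(4,1): no bracket -> illegal
(4,2): no bracket -> illegal
(4,3): no bracket -> illegal
W mobility = 6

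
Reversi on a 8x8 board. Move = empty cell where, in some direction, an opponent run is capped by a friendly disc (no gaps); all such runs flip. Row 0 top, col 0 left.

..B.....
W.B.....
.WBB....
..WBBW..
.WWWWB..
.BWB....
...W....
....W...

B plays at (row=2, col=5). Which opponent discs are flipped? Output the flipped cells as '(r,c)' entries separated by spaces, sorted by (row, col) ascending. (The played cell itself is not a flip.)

Dir NW: first cell '.' (not opp) -> no flip
Dir N: first cell '.' (not opp) -> no flip
Dir NE: first cell '.' (not opp) -> no flip
Dir W: first cell '.' (not opp) -> no flip
Dir E: first cell '.' (not opp) -> no flip
Dir SW: first cell 'B' (not opp) -> no flip
Dir S: opp run (3,5) capped by B -> flip
Dir SE: first cell '.' (not opp) -> no flip

Answer: (3,5)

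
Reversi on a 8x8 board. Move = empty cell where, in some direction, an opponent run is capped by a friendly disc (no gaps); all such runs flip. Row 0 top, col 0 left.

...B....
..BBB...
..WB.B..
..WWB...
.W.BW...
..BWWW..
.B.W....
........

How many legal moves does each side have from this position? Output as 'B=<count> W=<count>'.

-- B to move --
(1,1): no bracket -> illegal
(2,1): flips 2 -> legal
(2,4): no bracket -> illegal
(3,0): flips 1 -> legal
(3,1): flips 3 -> legal
(3,5): no bracket -> illegal
(4,0): no bracket -> illegal
(4,2): flips 2 -> legal
(4,5): flips 1 -> legal
(4,6): no bracket -> illegal
(5,0): flips 2 -> legal
(5,1): no bracket -> illegal
(5,6): flips 3 -> legal
(6,2): no bracket -> illegal
(6,4): flips 2 -> legal
(6,5): flips 1 -> legal
(6,6): no bracket -> illegal
(7,2): no bracket -> illegal
(7,3): flips 2 -> legal
(7,4): flips 1 -> legal
B mobility = 11
-- W to move --
(0,1): no bracket -> illegal
(0,2): flips 1 -> legal
(0,4): flips 1 -> legal
(0,5): flips 2 -> legal
(1,1): no bracket -> illegal
(1,5): no bracket -> illegal
(1,6): no bracket -> illegal
(2,1): no bracket -> illegal
(2,4): flips 2 -> legal
(2,6): no bracket -> illegal
(3,5): flips 1 -> legal
(3,6): no bracket -> illegal
(4,2): flips 1 -> legal
(4,5): no bracket -> illegal
(5,0): no bracket -> illegal
(5,1): flips 1 -> legal
(6,0): no bracket -> illegal
(6,2): no bracket -> illegal
(7,0): no bracket -> illegal
(7,1): no bracket -> illegal
(7,2): no bracket -> illegal
W mobility = 7

Answer: B=11 W=7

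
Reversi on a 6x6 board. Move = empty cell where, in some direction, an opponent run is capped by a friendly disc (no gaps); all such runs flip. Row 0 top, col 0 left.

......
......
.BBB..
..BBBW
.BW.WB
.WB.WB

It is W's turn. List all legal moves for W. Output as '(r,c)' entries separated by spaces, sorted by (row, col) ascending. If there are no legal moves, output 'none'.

(1,0): no bracket -> illegal
(1,1): flips 2 -> legal
(1,2): flips 2 -> legal
(1,3): no bracket -> illegal
(1,4): no bracket -> illegal
(2,0): no bracket -> illegal
(2,4): flips 2 -> legal
(2,5): no bracket -> illegal
(3,0): no bracket -> illegal
(3,1): flips 4 -> legal
(4,0): flips 1 -> legal
(4,3): no bracket -> illegal
(5,0): no bracket -> illegal
(5,3): flips 1 -> legal

Answer: (1,1) (1,2) (2,4) (3,1) (4,0) (5,3)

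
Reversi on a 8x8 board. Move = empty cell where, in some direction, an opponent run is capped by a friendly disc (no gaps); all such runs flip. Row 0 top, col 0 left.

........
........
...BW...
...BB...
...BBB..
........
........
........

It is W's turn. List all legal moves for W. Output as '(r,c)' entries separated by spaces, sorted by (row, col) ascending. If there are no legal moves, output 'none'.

(1,2): no bracket -> illegal
(1,3): no bracket -> illegal
(1,4): no bracket -> illegal
(2,2): flips 1 -> legal
(2,5): no bracket -> illegal
(3,2): no bracket -> illegal
(3,5): no bracket -> illegal
(3,6): no bracket -> illegal
(4,2): flips 1 -> legal
(4,6): no bracket -> illegal
(5,2): no bracket -> illegal
(5,3): no bracket -> illegal
(5,4): flips 2 -> legal
(5,5): no bracket -> illegal
(5,6): no bracket -> illegal

Answer: (2,2) (4,2) (5,4)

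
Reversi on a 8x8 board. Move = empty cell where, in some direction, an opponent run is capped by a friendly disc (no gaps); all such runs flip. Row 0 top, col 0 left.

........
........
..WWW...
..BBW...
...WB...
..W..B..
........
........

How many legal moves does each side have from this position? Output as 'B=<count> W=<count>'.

-- B to move --
(1,1): flips 1 -> legal
(1,2): flips 1 -> legal
(1,3): flips 1 -> legal
(1,4): flips 3 -> legal
(1,5): flips 1 -> legal
(2,1): no bracket -> illegal
(2,5): no bracket -> illegal
(3,1): no bracket -> illegal
(3,5): flips 1 -> legal
(4,1): no bracket -> illegal
(4,2): flips 1 -> legal
(4,5): no bracket -> illegal
(5,1): no bracket -> illegal
(5,3): flips 1 -> legal
(5,4): flips 1 -> legal
(6,1): no bracket -> illegal
(6,2): no bracket -> illegal
(6,3): no bracket -> illegal
B mobility = 9
-- W to move --
(2,1): flips 1 -> legal
(3,1): flips 2 -> legal
(3,5): no bracket -> illegal
(4,1): flips 1 -> legal
(4,2): flips 2 -> legal
(4,5): flips 1 -> legal
(4,6): no bracket -> illegal
(5,3): no bracket -> illegal
(5,4): flips 1 -> legal
(5,6): no bracket -> illegal
(6,4): no bracket -> illegal
(6,5): no bracket -> illegal
(6,6): flips 3 -> legal
W mobility = 7

Answer: B=9 W=7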